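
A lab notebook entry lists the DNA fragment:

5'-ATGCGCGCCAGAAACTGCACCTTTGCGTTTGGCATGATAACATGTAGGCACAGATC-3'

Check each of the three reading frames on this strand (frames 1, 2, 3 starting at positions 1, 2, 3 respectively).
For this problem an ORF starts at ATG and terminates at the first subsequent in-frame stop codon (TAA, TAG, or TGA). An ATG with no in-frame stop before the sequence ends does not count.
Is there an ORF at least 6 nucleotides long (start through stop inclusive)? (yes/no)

Frame 1: ATG CGC GCC AGA AAC TGC ACC TTT GCG TTT GGC ATG ATA ACA TGT AGG CAC AGA — no ATG→stop ORF.
Frame 2: TGC GCG CCA GAA ACT GCA CCT TTG CGT TTG GCA TGA TAA CAT GTA GGC ACA GAT — no ATG→stop ORF.
Frame 3: GCG CGC CAG AAA CTG CAC CTT TGC GTT TGG CAT GAT AAC ATG TAG GCA CAG ATC — ATG at 42, stop TAG at 45 → 6 nt.
Frame 3 has an ORF of 6 nucleotides (positions 42–47) ≥ 6, so yes.

yes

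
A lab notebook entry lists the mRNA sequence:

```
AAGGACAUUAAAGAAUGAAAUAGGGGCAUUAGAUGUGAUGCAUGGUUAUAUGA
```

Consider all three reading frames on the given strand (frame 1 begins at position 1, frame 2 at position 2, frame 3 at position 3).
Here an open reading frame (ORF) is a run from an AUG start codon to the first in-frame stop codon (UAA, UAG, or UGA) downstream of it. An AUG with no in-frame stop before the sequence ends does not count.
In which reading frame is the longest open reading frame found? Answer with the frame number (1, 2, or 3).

3

Frame 1: AAG GAC AUU AAA GAA UGA AAU AGG GGC AUU AGA UGU GAU GCA UGG UUA UAU — no AUG→stop ORF.
Frame 2: AGG ACA UUA AAG AAU GAA AUA GGG GCA UUA GAU GUG AUG CAU GGU UAU AUG — no AUG→stop ORF.
Frame 3: GGA CAU UAA AGA AUG AAA UAG GGG CAU UAG AUG UGA UGC AUG GUU AUA UGA — AUG at 15, stop UAG at 21 → 9 nt; AUG at 33, stop UGA at 36 → 6 nt; AUG at 42, stop UGA at 51 → 12 nt.
Longest ORF is 12 nt in frame 3 (positions 42–53).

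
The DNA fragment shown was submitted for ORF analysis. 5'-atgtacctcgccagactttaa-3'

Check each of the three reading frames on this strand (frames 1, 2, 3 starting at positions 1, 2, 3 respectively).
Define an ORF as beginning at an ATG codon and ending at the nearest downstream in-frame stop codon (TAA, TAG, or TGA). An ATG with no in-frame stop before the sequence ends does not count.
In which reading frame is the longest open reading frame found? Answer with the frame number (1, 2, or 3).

1

Frame 1: ATG TAC CTC GCC AGA CTT TAA — ATG at 1, stop TAA at 19 → 21 nt.
Frame 2: TGT ACC TCG CCA GAC TTT — no ATG→stop ORF.
Frame 3: GTA CCT CGC CAG ACT TTA — no ATG→stop ORF.
Longest ORF is 21 nt in frame 1 (positions 1–21).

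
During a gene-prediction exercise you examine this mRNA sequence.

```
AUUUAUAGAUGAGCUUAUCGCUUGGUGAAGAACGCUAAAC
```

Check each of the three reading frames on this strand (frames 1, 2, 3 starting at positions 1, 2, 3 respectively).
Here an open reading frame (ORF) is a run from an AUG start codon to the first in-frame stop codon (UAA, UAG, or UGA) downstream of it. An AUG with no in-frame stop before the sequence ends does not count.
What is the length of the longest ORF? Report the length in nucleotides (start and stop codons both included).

Frame 1: AUU UAU AGA UGA GCU UAU CGC UUG GUG AAG AAC GCU AAA — no AUG→stop ORF.
Frame 2: UUU AUA GAU GAG CUU AUC GCU UGG UGA AGA ACG CUA AAC — no AUG→stop ORF.
Frame 3: UUA UAG AUG AGC UUA UCG CUU GGU GAA GAA CGC UAA — AUG at 9, stop UAA at 36 → 30 nt.
Longest: frame 3, positions 9–38, 30 nt = 10 codons = 9 aa. → 30 nucleotides.

30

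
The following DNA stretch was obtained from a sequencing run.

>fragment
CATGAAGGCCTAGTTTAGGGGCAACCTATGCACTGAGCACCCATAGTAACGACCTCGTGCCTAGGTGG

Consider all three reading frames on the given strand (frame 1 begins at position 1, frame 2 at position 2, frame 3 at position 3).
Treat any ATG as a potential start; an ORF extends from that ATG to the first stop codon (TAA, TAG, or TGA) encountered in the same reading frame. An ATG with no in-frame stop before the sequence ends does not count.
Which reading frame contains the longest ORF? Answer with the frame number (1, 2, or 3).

Frame 1: CAT GAA GGC CTA GTT TAG GGG CAA CCT ATG CAC TGA GCA CCC ATA GTA ACG ACC TCG TGC CTA GGT — ATG at 28, stop TGA at 34 → 9 nt.
Frame 2: ATG AAG GCC TAG TTT AGG GGC AAC CTA TGC ACT GAG CAC CCA TAG TAA CGA CCT CGT GCC TAG GTG — ATG at 2, stop TAG at 11 → 12 nt.
Frame 3: TGA AGG CCT AGT TTA GGG GCA ACC TAT GCA CTG AGC ACC CAT AGT AAC GAC CTC GTG CCT AGG TGG — no ATG→stop ORF.
Longest ORF is 12 nt in frame 2 (positions 2–13).

2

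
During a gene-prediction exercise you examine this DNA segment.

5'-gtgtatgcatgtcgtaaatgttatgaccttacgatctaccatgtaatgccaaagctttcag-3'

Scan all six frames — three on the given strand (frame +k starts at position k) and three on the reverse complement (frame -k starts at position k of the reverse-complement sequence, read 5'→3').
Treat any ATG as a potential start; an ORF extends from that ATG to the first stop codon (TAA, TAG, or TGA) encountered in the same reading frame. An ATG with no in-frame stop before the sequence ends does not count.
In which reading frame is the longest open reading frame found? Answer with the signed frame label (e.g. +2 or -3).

+2

Reverse complement (5'→3'): CTGAAAGCTTTGGCATTACATGGTAGATCGTAAGGTCATAACATTTACGACATGCATACAC
Frame +1: GTG TAT GCA TGT CGT AAA TGT TAT GAC CTT ACG ATC TAC CAT GTA ATG CCA AAG CTT TCA — no ATG→stop ORF.
Frame +2: TGT ATG CAT GTC GTA AAT GTT ATG ACC TTA CGA TCT ACC ATG TAA TGC CAA AGC TTT CAG — ATG at 5, stop TAA at 44 → 42 nt; ATG at 23, stop TAA at 44 → 24 nt; ATG at 41, stop TAA at 44 → 6 nt.
Frame +3: GTA TGC ATG TCG TAA ATG TTA TGA CCT TAC GAT CTA CCA TGT AAT GCC AAA GCT TTC — ATG at 9, stop TAA at 15 → 9 nt; ATG at 18, stop TGA at 24 → 9 nt.
Frame -1: CTG AAA GCT TTG GCA TTA CAT GGT AGA TCG TAA GGT CAT AAC ATT TAC GAC ATG CAT ACA — no ATG→stop ORF.
Frame -2: TGA AAG CTT TGG CAT TAC ATG GTA GAT CGT AAG GTC ATA ACA TTT ACG ACA TGC ATA CAC — no ATG→stop ORF.
Frame -3: GAA AGC TTT GGC ATT ACA TGG TAG ATC GTA AGG TCA TAA CAT TTA CGA CAT GCA TAC — no ATG→stop ORF.
Longest ORF is 42 nt in frame +2 (positions 5–46).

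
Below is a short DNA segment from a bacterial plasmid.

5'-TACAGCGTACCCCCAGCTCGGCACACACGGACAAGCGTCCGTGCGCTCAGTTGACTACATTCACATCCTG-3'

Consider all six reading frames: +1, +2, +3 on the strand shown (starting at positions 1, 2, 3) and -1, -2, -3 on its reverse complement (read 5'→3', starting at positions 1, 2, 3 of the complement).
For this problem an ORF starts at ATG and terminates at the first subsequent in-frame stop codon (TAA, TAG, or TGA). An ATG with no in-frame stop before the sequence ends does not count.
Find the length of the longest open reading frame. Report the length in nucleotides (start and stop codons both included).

6

Reverse complement (5'→3'): CAGGATGTGAATGTAGTCAACTGAGCGCACGGACGCTTGTCCGTGTGTGCCGAGCTGGGGGTACGCTGTA
Frame +1: TAC AGC GTA CCC CCA GCT CGG CAC ACA CGG ACA AGC GTC CGT GCG CTC AGT TGA CTA CAT TCA CAT CCT — no ATG→stop ORF.
Frame +2: ACA GCG TAC CCC CAG CTC GGC ACA CAC GGA CAA GCG TCC GTG CGC TCA GTT GAC TAC ATT CAC ATC CTG — no ATG→stop ORF.
Frame +3: CAG CGT ACC CCC AGC TCG GCA CAC ACG GAC AAG CGT CCG TGC GCT CAG TTG ACT ACA TTC ACA TCC — no ATG→stop ORF.
Frame -1: CAG GAT GTG AAT GTA GTC AAC TGA GCG CAC GGA CGC TTG TCC GTG TGT GCC GAG CTG GGG GTA CGC TGT — no ATG→stop ORF.
Frame -2: AGG ATG TGA ATG TAG TCA ACT GAG CGC ACG GAC GCT TGT CCG TGT GTG CCG AGC TGG GGG TAC GCT GTA — ATG at 5, stop TGA at 8 → 6 nt; ATG at 11, stop TAG at 14 → 6 nt.
Frame -3: GGA TGT GAA TGT AGT CAA CTG AGC GCA CGG ACG CTT GTC CGT GTG TGC CGA GCT GGG GGT ACG CTG — no ATG→stop ORF.
Longest: frame -2, positions 5–10, 6 nt = 2 codons = 1 aa. → 6 nucleotides.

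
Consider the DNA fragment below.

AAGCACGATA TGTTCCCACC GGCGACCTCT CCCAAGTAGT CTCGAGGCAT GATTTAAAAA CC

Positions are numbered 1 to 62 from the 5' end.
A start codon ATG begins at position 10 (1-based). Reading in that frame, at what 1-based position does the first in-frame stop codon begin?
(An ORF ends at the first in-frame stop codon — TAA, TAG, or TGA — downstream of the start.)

Codons from position 10: ATG (10–12), TTC (13–15), CCA (16–18), CCG (19–21), GCG (22–24), ACC (25–27), TCT (28–30), CCC (31–33), AAG (34–36), TAG (37–39).
TAG is a stop codon; it begins at position 37.

37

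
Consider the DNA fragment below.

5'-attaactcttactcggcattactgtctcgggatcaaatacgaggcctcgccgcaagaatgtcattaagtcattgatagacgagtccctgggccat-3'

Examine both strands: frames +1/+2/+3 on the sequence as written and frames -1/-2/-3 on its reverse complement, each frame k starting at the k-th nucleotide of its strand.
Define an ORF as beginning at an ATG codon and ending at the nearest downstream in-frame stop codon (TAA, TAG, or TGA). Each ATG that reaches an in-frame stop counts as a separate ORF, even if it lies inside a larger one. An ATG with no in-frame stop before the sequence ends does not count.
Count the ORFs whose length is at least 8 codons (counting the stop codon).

2

Reverse complement (5'→3'): ATGGCCCAGGGACTCGTCTATCAATGACTTAATGACATTCTTGCGGCGAGGCCTCGTATTTGATCCCGAGACAGTAATGCCGAGTAAGAGTTAAT
Frame +1: ATT AAC TCT TAC TCG GCA TTA CTG TCT CGG GAT CAA ATA CGA GGC CTC GCC GCA AGA ATG TCA TTA AGT CAT TGA TAG ACG AGT CCC TGG GCC — ATG at 58, stop TGA at 73 → 18 nt.
Frame +2: TTA ACT CTT ACT CGG CAT TAC TGT CTC GGG ATC AAA TAC GAG GCC TCG CCG CAA GAA TGT CAT TAA GTC ATT GAT AGA CGA GTC CCT GGG CCA — no ATG→stop ORF.
Frame +3: TAA CTC TTA CTC GGC ATT ACT GTC TCG GGA TCA AAT ACG AGG CCT CGC CGC AAG AAT GTC ATT AAG TCA TTG ATA GAC GAG TCC CTG GGC CAT — no ATG→stop ORF.
Frame -1: ATG GCC CAG GGA CTC GTC TAT CAA TGA CTT AAT GAC ATT CTT GCG GCG AGG CCT CGT ATT TGA TCC CGA GAC AGT AAT GCC GAG TAA GAG TTA — ATG at 1, stop TGA at 25 → 27 nt.
Frame -2: TGG CCC AGG GAC TCG TCT ATC AAT GAC TTA ATG ACA TTC TTG CGG CGA GGC CTC GTA TTT GAT CCC GAG ACA GTA ATG CCG AGT AAG AGT TAA — ATG at 32, stop TAA at 92 → 63 nt; ATG at 77, stop TAA at 92 → 18 nt.
Frame -3: GGC CCA GGG ACT CGT CTA TCA ATG ACT TAA TGA CAT TCT TGC GGC GAG GCC TCG TAT TTG ATC CCG AGA CAG TAA TGC CGA GTA AGA GTT AAT — ATG at 24, stop TAA at 30 → 9 nt.
ORFs ≥ 8 codons: frame -1 1–27 (9 codons), frame -2 32–94 (21 codons). Count = 2.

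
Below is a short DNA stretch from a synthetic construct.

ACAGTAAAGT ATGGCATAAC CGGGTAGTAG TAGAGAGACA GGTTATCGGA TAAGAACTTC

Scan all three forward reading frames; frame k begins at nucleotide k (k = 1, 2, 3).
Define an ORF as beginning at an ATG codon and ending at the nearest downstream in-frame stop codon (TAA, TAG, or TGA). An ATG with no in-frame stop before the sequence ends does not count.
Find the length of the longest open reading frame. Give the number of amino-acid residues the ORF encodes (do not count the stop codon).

2

Frame 1: ACA GTA AAG TAT GGC ATA ACC GGG TAG TAG TAG AGA GAC AGG TTA TCG GAT AAG AAC TTC — no ATG→stop ORF.
Frame 2: CAG TAA AGT ATG GCA TAA CCG GGT AGT AGT AGA GAG ACA GGT TAT CGG ATA AGA ACT — ATG at 11, stop TAA at 17 → 9 nt.
Frame 3: AGT AAA GTA TGG CAT AAC CGG GTA GTA GTA GAG AGA CAG GTT ATC GGA TAA GAA CTT — no ATG→stop ORF.
Longest: frame 2, positions 11–19, 9 nt = 3 codons = 2 aa. → 2 amino acids.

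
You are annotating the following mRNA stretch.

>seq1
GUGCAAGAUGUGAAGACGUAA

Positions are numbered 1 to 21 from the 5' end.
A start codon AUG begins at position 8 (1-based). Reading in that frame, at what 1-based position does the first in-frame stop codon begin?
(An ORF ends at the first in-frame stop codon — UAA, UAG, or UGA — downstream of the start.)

11

Codons from position 8: AUG (8–10), UGA (11–13).
UGA is a stop codon; it begins at position 11.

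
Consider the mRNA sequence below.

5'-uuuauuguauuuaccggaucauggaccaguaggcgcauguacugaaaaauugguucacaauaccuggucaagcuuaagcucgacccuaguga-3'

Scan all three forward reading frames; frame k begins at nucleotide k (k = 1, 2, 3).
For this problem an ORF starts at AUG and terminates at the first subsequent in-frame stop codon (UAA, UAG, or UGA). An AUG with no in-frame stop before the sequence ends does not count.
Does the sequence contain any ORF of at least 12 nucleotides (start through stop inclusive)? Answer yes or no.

yes

Frame 1: UUU AUU GUA UUU ACC GGA UCA UGG ACC AGU AGG CGC AUG UAC UGA AAA AUU GGU UCA CAA UAC CUG GUC AAG CUU AAG CUC GAC CCU AGU — AUG at 37, stop UGA at 43 → 9 nt.
Frame 2: UUA UUG UAU UUA CCG GAU CAU GGA CCA GUA GGC GCA UGU ACU GAA AAA UUG GUU CAC AAU ACC UGG UCA AGC UUA AGC UCG ACC CUA GUG — no AUG→stop ORF.
Frame 3: UAU UGU AUU UAC CGG AUC AUG GAC CAG UAG GCG CAU GUA CUG AAA AAU UGG UUC ACA AUA CCU GGU CAA GCU UAA GCU CGA CCC UAG UGA — AUG at 21, stop UAG at 30 → 12 nt.
Frame 3 has an ORF of 12 nucleotides (positions 21–32) ≥ 12, so yes.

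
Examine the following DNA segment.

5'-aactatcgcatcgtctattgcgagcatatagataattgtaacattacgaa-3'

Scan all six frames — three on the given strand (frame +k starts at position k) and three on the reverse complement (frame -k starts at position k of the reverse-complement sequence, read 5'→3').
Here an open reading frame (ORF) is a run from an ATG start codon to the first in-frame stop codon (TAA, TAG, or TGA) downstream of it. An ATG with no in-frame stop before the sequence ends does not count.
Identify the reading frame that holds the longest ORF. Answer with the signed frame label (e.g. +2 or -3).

Reverse complement (5'→3'): TTCGTAATGTTACAATTATCTATATGCTCGCAATAGACGATGCGATAGTT
Frame +1: AAC TAT CGC ATC GTC TAT TGC GAG CAT ATA GAT AAT TGT AAC ATT ACG — no ATG→stop ORF.
Frame +2: ACT ATC GCA TCG TCT ATT GCG AGC ATA TAG ATA ATT GTA ACA TTA CGA — no ATG→stop ORF.
Frame +3: CTA TCG CAT CGT CTA TTG CGA GCA TAT AGA TAA TTG TAA CAT TAC GAA — no ATG→stop ORF.
Frame -1: TTC GTA ATG TTA CAA TTA TCT ATA TGC TCG CAA TAG ACG ATG CGA TAG — ATG at 7, stop TAG at 34 → 30 nt; ATG at 40, stop TAG at 46 → 9 nt.
Frame -2: TCG TAA TGT TAC AAT TAT CTA TAT GCT CGC AAT AGA CGA TGC GAT AGT — no ATG→stop ORF.
Frame -3: CGT AAT GTT ACA ATT ATC TAT ATG CTC GCA ATA GAC GAT GCG ATA GTT — no ATG→stop ORF.
Longest ORF is 30 nt in frame -1 (positions 7–36).

-1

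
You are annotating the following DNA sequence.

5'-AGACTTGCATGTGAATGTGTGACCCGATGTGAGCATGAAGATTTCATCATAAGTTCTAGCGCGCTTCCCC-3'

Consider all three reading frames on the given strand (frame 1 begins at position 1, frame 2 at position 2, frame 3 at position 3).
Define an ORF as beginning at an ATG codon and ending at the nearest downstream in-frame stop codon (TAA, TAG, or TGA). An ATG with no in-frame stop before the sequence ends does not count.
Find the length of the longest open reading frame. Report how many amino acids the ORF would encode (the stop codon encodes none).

5

Frame 1: AGA CTT GCA TGT GAA TGT GTG ACC CGA TGT GAG CAT GAA GAT TTC ATC ATA AGT TCT AGC GCG CTT CCC — no ATG→stop ORF.
Frame 2: GAC TTG CAT GTG AAT GTG TGA CCC GAT GTG AGC ATG AAG ATT TCA TCA TAA GTT CTA GCG CGC TTC CCC — ATG at 35, stop TAA at 50 → 18 nt.
Frame 3: ACT TGC ATG TGA ATG TGT GAC CCG ATG TGA GCA TGA AGA TTT CAT CAT AAG TTC TAG CGC GCT TCC — ATG at 9, stop TGA at 12 → 6 nt; ATG at 15, stop TGA at 30 → 18 nt; ATG at 27, stop TGA at 30 → 6 nt.
Longest: frame 2, positions 35–52, 18 nt = 6 codons = 5 aa. → 5 amino acids.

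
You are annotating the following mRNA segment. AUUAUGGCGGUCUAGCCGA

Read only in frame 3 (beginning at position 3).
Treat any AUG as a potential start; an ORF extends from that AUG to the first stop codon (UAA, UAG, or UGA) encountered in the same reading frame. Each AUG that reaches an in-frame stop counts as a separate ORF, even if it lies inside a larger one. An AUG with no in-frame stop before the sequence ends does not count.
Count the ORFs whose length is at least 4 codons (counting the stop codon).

0

Frame 3: UAU GGC GGU CUA GCC — no AUG→stop ORF.
No ORF reaches 4 codons. Count = 0.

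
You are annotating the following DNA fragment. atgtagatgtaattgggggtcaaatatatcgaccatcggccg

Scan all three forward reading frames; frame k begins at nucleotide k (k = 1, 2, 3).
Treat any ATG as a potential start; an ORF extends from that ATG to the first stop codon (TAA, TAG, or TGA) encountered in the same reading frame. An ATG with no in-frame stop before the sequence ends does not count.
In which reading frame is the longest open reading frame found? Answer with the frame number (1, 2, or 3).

1

Frame 1: ATG TAG ATG TAA TTG GGG GTC AAA TAT ATC GAC CAT CGG CCG — ATG at 1, stop TAG at 4 → 6 nt; ATG at 7, stop TAA at 10 → 6 nt.
Frame 2: TGT AGA TGT AAT TGG GGG TCA AAT ATA TCG ACC ATC GGC — no ATG→stop ORF.
Frame 3: GTA GAT GTA ATT GGG GGT CAA ATA TAT CGA CCA TCG GCC — no ATG→stop ORF.
Longest ORF is 6 nt in frame 1 (positions 1–6).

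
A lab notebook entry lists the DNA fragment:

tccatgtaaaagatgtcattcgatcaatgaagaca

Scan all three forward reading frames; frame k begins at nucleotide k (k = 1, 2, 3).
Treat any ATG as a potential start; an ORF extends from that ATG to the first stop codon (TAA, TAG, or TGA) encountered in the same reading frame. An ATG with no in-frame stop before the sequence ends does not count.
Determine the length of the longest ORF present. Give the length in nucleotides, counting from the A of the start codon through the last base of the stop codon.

18

Frame 1: TCC ATG TAA AAG ATG TCA TTC GAT CAA TGA AGA — ATG at 4, stop TAA at 7 → 6 nt; ATG at 13, stop TGA at 28 → 18 nt.
Frame 2: CCA TGT AAA AGA TGT CAT TCG ATC AAT GAA GAC — no ATG→stop ORF.
Frame 3: CAT GTA AAA GAT GTC ATT CGA TCA ATG AAG ACA — no ATG→stop ORF.
Longest: frame 1, positions 13–30, 18 nt = 6 codons = 5 aa. → 18 nucleotides.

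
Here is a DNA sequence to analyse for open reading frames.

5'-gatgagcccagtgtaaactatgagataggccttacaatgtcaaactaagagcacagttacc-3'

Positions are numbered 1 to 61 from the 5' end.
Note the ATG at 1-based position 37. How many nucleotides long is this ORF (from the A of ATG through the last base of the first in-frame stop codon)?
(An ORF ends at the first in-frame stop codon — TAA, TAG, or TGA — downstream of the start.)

Codons from position 37: ATG (37–39), TCA (40–42), AAC (43–45), TAA (46–48).
TAA is the first in-frame stop; ORF spans 37–48, 12 nucleotides.

12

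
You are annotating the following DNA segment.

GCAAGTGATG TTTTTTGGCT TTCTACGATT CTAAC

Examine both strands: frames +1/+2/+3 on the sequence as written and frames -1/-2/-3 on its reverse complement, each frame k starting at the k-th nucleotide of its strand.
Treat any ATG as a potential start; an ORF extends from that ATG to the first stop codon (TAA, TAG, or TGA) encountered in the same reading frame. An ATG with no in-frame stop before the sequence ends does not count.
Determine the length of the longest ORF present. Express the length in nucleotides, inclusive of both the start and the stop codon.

27

Reverse complement (5'→3'): GTTAGAATCGTAGAAAGCCAAAAAACATCACTTGC
Frame +1: GCA AGT GAT GTT TTT TGG CTT TCT ACG ATT CTA — no ATG→stop ORF.
Frame +2: CAA GTG ATG TTT TTT GGC TTT CTA CGA TTC TAA — ATG at 8, stop TAA at 32 → 27 nt.
Frame +3: AAG TGA TGT TTT TTG GCT TTC TAC GAT TCT AAC — no ATG→stop ORF.
Frame -1: GTT AGA ATC GTA GAA AGC CAA AAA ACA TCA CTT — no ATG→stop ORF.
Frame -2: TTA GAA TCG TAG AAA GCC AAA AAA CAT CAC TTG — no ATG→stop ORF.
Frame -3: TAG AAT CGT AGA AAG CCA AAA AAC ATC ACT TGC — no ATG→stop ORF.
Longest: frame +2, positions 8–34, 27 nt = 9 codons = 8 aa. → 27 nucleotides.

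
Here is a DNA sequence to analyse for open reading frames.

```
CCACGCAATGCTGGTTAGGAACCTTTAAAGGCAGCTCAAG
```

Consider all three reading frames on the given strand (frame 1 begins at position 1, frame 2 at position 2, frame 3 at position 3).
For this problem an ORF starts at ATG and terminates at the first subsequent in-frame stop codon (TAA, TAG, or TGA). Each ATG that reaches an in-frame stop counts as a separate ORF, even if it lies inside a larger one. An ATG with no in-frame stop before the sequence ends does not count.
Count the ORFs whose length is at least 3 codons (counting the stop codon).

1

Frame 1: CCA CGC AAT GCT GGT TAG GAA CCT TTA AAG GCA GCT CAA — no ATG→stop ORF.
Frame 2: CAC GCA ATG CTG GTT AGG AAC CTT TAA AGG CAG CTC AAG — ATG at 8, stop TAA at 26 → 21 nt.
Frame 3: ACG CAA TGC TGG TTA GGA ACC TTT AAA GGC AGC TCA — no ATG→stop ORF.
ORFs ≥ 3 codons: frame 2 8–28 (7 codons). Count = 1.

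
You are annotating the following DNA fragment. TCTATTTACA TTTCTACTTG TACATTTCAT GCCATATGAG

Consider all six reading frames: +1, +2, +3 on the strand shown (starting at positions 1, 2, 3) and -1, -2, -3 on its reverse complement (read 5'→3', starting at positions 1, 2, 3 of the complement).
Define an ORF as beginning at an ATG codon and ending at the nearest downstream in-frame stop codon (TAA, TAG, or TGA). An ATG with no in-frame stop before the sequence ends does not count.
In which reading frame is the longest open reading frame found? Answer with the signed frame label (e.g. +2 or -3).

Reverse complement (5'→3'): CTCATATGGCATGAAATGTACAAGTAGAAATGTAAATAGA
Frame +1: TCT ATT TAC ATT TCT ACT TGT ACA TTT CAT GCC ATA TGA — no ATG→stop ORF.
Frame +2: CTA TTT ACA TTT CTA CTT GTA CAT TTC ATG CCA TAT GAG — no ATG→stop ORF.
Frame +3: TAT TTA CAT TTC TAC TTG TAC ATT TCA TGC CAT ATG — no ATG→stop ORF.
Frame -1: CTC ATA TGG CAT GAA ATG TAC AAG TAG AAA TGT AAA TAG — ATG at 16, stop TAG at 25 → 12 nt.
Frame -2: TCA TAT GGC ATG AAA TGT ACA AGT AGA AAT GTA AAT AGA — no ATG→stop ORF.
Frame -3: CAT ATG GCA TGA AAT GTA CAA GTA GAA ATG TAA ATA — ATG at 6, stop TGA at 12 → 9 nt; ATG at 30, stop TAA at 33 → 6 nt.
Longest ORF is 12 nt in frame -1 (positions 16–27).

-1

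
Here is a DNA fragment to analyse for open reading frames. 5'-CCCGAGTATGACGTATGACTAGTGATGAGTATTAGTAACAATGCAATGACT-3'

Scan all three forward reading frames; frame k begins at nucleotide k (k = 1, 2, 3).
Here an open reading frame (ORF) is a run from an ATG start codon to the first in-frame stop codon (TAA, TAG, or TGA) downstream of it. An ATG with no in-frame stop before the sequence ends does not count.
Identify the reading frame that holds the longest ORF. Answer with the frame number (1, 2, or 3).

Frame 1: CCC GAG TAT GAC GTA TGA CTA GTG ATG AGT ATT AGT AAC AAT GCA ATG ACT — no ATG→stop ORF.
Frame 2: CCG AGT ATG ACG TAT GAC TAG TGA TGA GTA TTA GTA ACA ATG CAA TGA — ATG at 8, stop TAG at 20 → 15 nt; ATG at 41, stop TGA at 47 → 9 nt.
Frame 3: CGA GTA TGA CGT ATG ACT AGT GAT GAG TAT TAG TAA CAA TGC AAT GAC — ATG at 15, stop TAG at 33 → 21 nt.
Longest ORF is 21 nt in frame 3 (positions 15–35).

3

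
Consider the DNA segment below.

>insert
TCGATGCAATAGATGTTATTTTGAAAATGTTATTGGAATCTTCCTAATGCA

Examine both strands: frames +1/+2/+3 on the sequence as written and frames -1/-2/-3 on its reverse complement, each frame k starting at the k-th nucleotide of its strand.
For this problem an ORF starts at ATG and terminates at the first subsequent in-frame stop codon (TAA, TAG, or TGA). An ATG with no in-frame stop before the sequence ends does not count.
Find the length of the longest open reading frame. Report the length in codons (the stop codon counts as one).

Reverse complement (5'→3'): TGCATTAGGAAGATTCCAATAACATTTTCAAAATAACATCTATTGCATCGA
Frame +1: TCG ATG CAA TAG ATG TTA TTT TGA AAA TGT TAT TGG AAT CTT CCT AAT GCA — ATG at 4, stop TAG at 10 → 9 nt; ATG at 13, stop TGA at 22 → 12 nt.
Frame +2: CGA TGC AAT AGA TGT TAT TTT GAA AAT GTT ATT GGA ATC TTC CTA ATG — no ATG→stop ORF.
Frame +3: GAT GCA ATA GAT GTT ATT TTG AAA ATG TTA TTG GAA TCT TCC TAA TGC — ATG at 27, stop TAA at 45 → 21 nt.
Frame -1: TGC ATT AGG AAG ATT CCA ATA ACA TTT TCA AAA TAA CAT CTA TTG CAT CGA — no ATG→stop ORF.
Frame -2: GCA TTA GGA AGA TTC CAA TAA CAT TTT CAA AAT AAC ATC TAT TGC ATC — no ATG→stop ORF.
Frame -3: CAT TAG GAA GAT TCC AAT AAC ATT TTC AAA ATA ACA TCT ATT GCA TCG — no ATG→stop ORF.
Longest: frame +3, positions 27–47, 21 nt = 7 codons = 6 aa. → 7 codons.

7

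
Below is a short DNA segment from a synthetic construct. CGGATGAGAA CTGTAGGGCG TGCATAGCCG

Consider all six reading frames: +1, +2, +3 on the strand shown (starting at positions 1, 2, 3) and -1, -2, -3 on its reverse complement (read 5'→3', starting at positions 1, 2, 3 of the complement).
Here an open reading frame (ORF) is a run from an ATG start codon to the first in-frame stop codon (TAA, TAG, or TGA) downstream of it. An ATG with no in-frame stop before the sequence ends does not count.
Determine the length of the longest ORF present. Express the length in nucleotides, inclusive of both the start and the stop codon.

24

Reverse complement (5'→3'): CGGCTATGCACGCCCTACAGTTCTCATCCG
Frame +1: CGG ATG AGA ACT GTA GGG CGT GCA TAG CCG — ATG at 4, stop TAG at 25 → 24 nt.
Frame +2: GGA TGA GAA CTG TAG GGC GTG CAT AGC — no ATG→stop ORF.
Frame +3: GAT GAG AAC TGT AGG GCG TGC ATA GCC — no ATG→stop ORF.
Frame -1: CGG CTA TGC ACG CCC TAC AGT TCT CAT CCG — no ATG→stop ORF.
Frame -2: GGC TAT GCA CGC CCT ACA GTT CTC ATC — no ATG→stop ORF.
Frame -3: GCT ATG CAC GCC CTA CAG TTC TCA TCC — no ATG→stop ORF.
Longest: frame +1, positions 4–27, 24 nt = 8 codons = 7 aa. → 24 nucleotides.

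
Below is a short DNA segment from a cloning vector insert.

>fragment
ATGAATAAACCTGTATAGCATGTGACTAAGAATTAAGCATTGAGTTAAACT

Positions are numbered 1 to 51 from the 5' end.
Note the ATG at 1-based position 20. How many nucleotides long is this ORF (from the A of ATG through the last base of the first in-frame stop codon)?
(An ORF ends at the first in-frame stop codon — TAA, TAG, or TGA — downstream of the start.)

6

Codons from position 20: ATG (20–22), TGA (23–25).
TGA is the first in-frame stop; ORF spans 20–25, 6 nucleotides.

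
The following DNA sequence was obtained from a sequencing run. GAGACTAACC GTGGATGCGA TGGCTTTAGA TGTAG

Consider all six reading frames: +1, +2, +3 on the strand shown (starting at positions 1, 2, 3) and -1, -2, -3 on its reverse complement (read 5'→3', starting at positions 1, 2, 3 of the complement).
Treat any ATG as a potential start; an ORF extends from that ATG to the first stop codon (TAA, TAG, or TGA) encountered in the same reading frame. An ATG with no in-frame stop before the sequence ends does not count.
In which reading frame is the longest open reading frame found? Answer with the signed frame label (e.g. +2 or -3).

+3

Reverse complement (5'→3'): CTACATCTAAAGCCATCGCATCCACGGTTAGTCTC
Frame +1: GAG ACT AAC CGT GGA TGC GAT GGC TTT AGA TGT — no ATG→stop ORF.
Frame +2: AGA CTA ACC GTG GAT GCG ATG GCT TTA GAT GTA — no ATG→stop ORF.
Frame +3: GAC TAA CCG TGG ATG CGA TGG CTT TAG ATG TAG — ATG at 15, stop TAG at 27 → 15 nt; ATG at 30, stop TAG at 33 → 6 nt.
Frame -1: CTA CAT CTA AAG CCA TCG CAT CCA CGG TTA GTC — no ATG→stop ORF.
Frame -2: TAC ATC TAA AGC CAT CGC ATC CAC GGT TAG TCT — no ATG→stop ORF.
Frame -3: ACA TCT AAA GCC ATC GCA TCC ACG GTT AGT CTC — no ATG→stop ORF.
Longest ORF is 15 nt in frame +3 (positions 15–29).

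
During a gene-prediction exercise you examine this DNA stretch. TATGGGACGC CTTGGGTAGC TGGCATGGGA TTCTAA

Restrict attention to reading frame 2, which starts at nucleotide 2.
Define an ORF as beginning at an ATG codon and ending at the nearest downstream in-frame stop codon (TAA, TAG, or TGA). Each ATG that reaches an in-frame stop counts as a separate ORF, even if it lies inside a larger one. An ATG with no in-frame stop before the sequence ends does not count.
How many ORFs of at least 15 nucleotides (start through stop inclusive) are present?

1

Frame 2: ATG GGA CGC CTT GGG TAG CTG GCA TGG GAT TCT — ATG at 2, stop TAG at 17 → 18 nt.
ORFs ≥ 15 nucleotides: frame 2 2–19 (18 nucleotides). Count = 1.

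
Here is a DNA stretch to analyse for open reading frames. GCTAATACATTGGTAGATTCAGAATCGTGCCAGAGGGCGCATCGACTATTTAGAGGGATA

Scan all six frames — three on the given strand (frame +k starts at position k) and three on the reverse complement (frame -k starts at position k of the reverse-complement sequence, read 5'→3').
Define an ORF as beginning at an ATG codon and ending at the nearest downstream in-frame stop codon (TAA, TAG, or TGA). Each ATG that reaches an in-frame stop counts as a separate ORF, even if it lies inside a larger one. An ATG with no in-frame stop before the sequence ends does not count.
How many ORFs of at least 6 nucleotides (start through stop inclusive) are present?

Reverse complement (5'→3'): TATCCCTCTAAATAGTCGATGCGCCCTCTGGCACGATTCTGAATCTACCAATGTATTAGC
Frame +1: GCT AAT ACA TTG GTA GAT TCA GAA TCG TGC CAG AGG GCG CAT CGA CTA TTT AGA GGG ATA — no ATG→stop ORF.
Frame +2: CTA ATA CAT TGG TAG ATT CAG AAT CGT GCC AGA GGG CGC ATC GAC TAT TTA GAG GGA — no ATG→stop ORF.
Frame +3: TAA TAC ATT GGT AGA TTC AGA ATC GTG CCA GAG GGC GCA TCG ACT ATT TAG AGG GAT — no ATG→stop ORF.
Frame -1: TAT CCC TCT AAA TAG TCG ATG CGC CCT CTG GCA CGA TTC TGA ATC TAC CAA TGT ATT AGC — ATG at 19, stop TGA at 40 → 24 nt.
Frame -2: ATC CCT CTA AAT AGT CGA TGC GCC CTC TGG CAC GAT TCT GAA TCT ACC AAT GTA TTA — no ATG→stop ORF.
Frame -3: TCC CTC TAA ATA GTC GAT GCG CCC TCT GGC ACG ATT CTG AAT CTA CCA ATG TAT TAG — ATG at 51, stop TAG at 57 → 9 nt.
ORFs ≥ 6 nucleotides: frame -1 19–42 (24 nucleotides), frame -3 51–59 (9 nucleotides). Count = 2.

2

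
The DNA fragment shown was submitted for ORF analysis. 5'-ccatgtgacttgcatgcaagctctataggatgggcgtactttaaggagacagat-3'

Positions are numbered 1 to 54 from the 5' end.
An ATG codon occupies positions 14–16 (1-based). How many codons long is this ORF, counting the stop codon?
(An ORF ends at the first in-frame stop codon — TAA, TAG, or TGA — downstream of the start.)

Codons from position 14: ATG (14–16), CAA (17–19), GCT (20–22), CTA (23–25), TAG (26–28).
TAG is the first in-frame stop; that's 5 codons including the stop.

5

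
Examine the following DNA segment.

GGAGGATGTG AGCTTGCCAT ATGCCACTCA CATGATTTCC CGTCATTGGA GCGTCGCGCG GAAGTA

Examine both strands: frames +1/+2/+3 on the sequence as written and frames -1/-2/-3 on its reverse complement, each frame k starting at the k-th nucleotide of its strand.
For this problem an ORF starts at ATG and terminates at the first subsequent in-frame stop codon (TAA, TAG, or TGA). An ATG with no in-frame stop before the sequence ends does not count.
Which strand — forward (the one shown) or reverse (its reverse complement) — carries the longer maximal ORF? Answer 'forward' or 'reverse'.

Reverse complement (5'→3'): TACTTCCGCGCGACGCTCCAATGACGGGAAATCATGTGAGTGGCATATGGCAAGCTCACATCCTCC
Frame +1: GGA GGA TGT GAG CTT GCC ATA TGC CAC TCA CAT GAT TTC CCG TCA TTG GAG CGT CGC GCG GAA GTA — no ATG→stop ORF.
Frame +2: GAG GAT GTG AGC TTG CCA TAT GCC ACT CAC ATG ATT TCC CGT CAT TGG AGC GTC GCG CGG AAG — no ATG→stop ORF.
Frame +3: AGG ATG TGA GCT TGC CAT ATG CCA CTC ACA TGA TTT CCC GTC ATT GGA GCG TCG CGC GGA AGT — ATG at 6, stop TGA at 9 → 6 nt; ATG at 21, stop TGA at 33 → 15 nt.
Frame -1: TAC TTC CGC GCG ACG CTC CAA TGA CGG GAA ATC ATG TGA GTG GCA TAT GGC AAG CTC ACA TCC TCC — ATG at 34, stop TGA at 37 → 6 nt.
Frame -2: ACT TCC GCG CGA CGC TCC AAT GAC GGG AAA TCA TGT GAG TGG CAT ATG GCA AGC TCA CAT CCT — no ATG→stop ORF.
Frame -3: CTT CCG CGC GAC GCT CCA ATG ACG GGA AAT CAT GTG AGT GGC ATA TGG CAA GCT CAC ATC CTC — no ATG→stop ORF.
Forward-strand max 15 nt; reverse-strand max 6 nt. The forward strand has the longer ORF.

forward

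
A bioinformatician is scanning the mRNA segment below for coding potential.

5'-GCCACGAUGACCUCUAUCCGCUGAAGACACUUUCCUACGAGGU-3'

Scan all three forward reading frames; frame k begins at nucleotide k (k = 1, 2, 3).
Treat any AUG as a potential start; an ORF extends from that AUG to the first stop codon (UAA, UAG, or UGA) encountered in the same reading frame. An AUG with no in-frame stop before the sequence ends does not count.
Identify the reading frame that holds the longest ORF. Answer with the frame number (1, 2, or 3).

Frame 1: GCC ACG AUG ACC UCU AUC CGC UGA AGA CAC UUU CCU ACG AGG — AUG at 7, stop UGA at 22 → 18 nt.
Frame 2: CCA CGA UGA CCU CUA UCC GCU GAA GAC ACU UUC CUA CGA GGU — no AUG→stop ORF.
Frame 3: CAC GAU GAC CUC UAU CCG CUG AAG ACA CUU UCC UAC GAG — no AUG→stop ORF.
Longest ORF is 18 nt in frame 1 (positions 7–24).

1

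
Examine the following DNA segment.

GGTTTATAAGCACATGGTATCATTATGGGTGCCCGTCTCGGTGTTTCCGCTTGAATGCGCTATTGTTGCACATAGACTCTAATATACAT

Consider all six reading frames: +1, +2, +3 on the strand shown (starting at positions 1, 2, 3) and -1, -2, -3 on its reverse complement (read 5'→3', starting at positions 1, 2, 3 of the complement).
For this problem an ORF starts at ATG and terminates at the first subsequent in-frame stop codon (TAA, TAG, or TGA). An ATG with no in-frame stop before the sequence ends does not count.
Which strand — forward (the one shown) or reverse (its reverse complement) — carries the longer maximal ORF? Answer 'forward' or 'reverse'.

Reverse complement (5'→3'): ATGTATATTAGAGTCTATGTGCAACAATAGCGCATTCAAGCGGAAACACCGAGACGGGCACCCATAATGATACCATGTGCTTATAAACC
Frame +1: GGT TTA TAA GCA CAT GGT ATC ATT ATG GGT GCC CGT CTC GGT GTT TCC GCT TGA ATG CGC TAT TGT TGC ACA TAG ACT CTA ATA TAC — ATG at 25, stop TGA at 52 → 30 nt; ATG at 55, stop TAG at 73 → 21 nt.
Frame +2: GTT TAT AAG CAC ATG GTA TCA TTA TGG GTG CCC GTC TCG GTG TTT CCG CTT GAA TGC GCT ATT GTT GCA CAT AGA CTC TAA TAT ACA — ATG at 14, stop TAA at 80 → 69 nt.
Frame +3: TTT ATA AGC ACA TGG TAT CAT TAT GGG TGC CCG TCT CGG TGT TTC CGC TTG AAT GCG CTA TTG TTG CAC ATA GAC TCT AAT ATA CAT — no ATG→stop ORF.
Frame -1: ATG TAT ATT AGA GTC TAT GTG CAA CAA TAG CGC ATT CAA GCG GAA ACA CCG AGA CGG GCA CCC ATA ATG ATA CCA TGT GCT TAT AAA — ATG at 1, stop TAG at 28 → 30 nt.
Frame -2: TGT ATA TTA GAG TCT ATG TGC AAC AAT AGC GCA TTC AAG CGG AAA CAC CGA GAC GGG CAC CCA TAA TGA TAC CAT GTG CTT ATA AAC — ATG at 17, stop TAA at 65 → 51 nt.
Frame -3: GTA TAT TAG AGT CTA TGT GCA ACA ATA GCG CAT TCA AGC GGA AAC ACC GAG ACG GGC ACC CAT AAT GAT ACC ATG TGC TTA TAA ACC — ATG at 75, stop TAA at 84 → 12 nt.
Forward-strand max 69 nt; reverse-strand max 51 nt. The forward strand has the longer ORF.

forward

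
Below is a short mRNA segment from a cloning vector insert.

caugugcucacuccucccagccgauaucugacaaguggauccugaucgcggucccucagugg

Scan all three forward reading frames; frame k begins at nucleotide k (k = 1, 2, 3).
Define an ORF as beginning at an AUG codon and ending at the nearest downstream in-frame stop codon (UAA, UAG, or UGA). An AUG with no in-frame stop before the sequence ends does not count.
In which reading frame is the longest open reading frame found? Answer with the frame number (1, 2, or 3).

2

Frame 1: CAU GUG CUC ACU CCU CCC AGC CGA UAU CUG ACA AGU GGA UCC UGA UCG CGG UCC CUC AGU — no AUG→stop ORF.
Frame 2: AUG UGC UCA CUC CUC CCA GCC GAU AUC UGA CAA GUG GAU CCU GAU CGC GGU CCC UCA GUG — AUG at 2, stop UGA at 29 → 30 nt.
Frame 3: UGU GCU CAC UCC UCC CAG CCG AUA UCU GAC AAG UGG AUC CUG AUC GCG GUC CCU CAG UGG — no AUG→stop ORF.
Longest ORF is 30 nt in frame 2 (positions 2–31).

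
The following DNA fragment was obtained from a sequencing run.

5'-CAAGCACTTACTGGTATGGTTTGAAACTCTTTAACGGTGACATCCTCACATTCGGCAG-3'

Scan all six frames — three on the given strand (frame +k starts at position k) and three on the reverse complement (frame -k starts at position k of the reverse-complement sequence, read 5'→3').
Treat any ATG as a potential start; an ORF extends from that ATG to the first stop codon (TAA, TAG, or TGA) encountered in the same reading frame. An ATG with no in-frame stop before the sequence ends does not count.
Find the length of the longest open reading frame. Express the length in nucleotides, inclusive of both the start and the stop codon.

Reverse complement (5'→3'): CTGCCGAATGTGAGGATGTCACCGTTAAAGAGTTTCAAACCATACCAGTAAGTGCTTG
Frame +1: CAA GCA CTT ACT GGT ATG GTT TGA AAC TCT TTA ACG GTG ACA TCC TCA CAT TCG GCA — ATG at 16, stop TGA at 22 → 9 nt.
Frame +2: AAG CAC TTA CTG GTA TGG TTT GAA ACT CTT TAA CGG TGA CAT CCT CAC ATT CGG CAG — no ATG→stop ORF.
Frame +3: AGC ACT TAC TGG TAT GGT TTG AAA CTC TTT AAC GGT GAC ATC CTC ACA TTC GGC — no ATG→stop ORF.
Frame -1: CTG CCG AAT GTG AGG ATG TCA CCG TTA AAG AGT TTC AAA CCA TAC CAG TAA GTG CTT — ATG at 16, stop TAA at 49 → 36 nt.
Frame -2: TGC CGA ATG TGA GGA TGT CAC CGT TAA AGA GTT TCA AAC CAT ACC AGT AAG TGC TTG — ATG at 8, stop TGA at 11 → 6 nt.
Frame -3: GCC GAA TGT GAG GAT GTC ACC GTT AAA GAG TTT CAA ACC ATA CCA GTA AGT GCT — no ATG→stop ORF.
Longest: frame -1, positions 16–51, 36 nt = 12 codons = 11 aa. → 36 nucleotides.

36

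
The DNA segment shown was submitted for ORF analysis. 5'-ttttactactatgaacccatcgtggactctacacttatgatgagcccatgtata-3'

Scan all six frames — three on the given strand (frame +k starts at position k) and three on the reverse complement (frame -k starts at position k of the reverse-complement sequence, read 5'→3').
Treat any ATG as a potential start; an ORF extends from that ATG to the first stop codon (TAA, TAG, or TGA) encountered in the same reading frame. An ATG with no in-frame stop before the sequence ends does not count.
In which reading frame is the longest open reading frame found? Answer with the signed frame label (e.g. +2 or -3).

Reverse complement (5'→3'): TATACATGGGCTCATCATAAGTGTAGAGTCCACGATGGGTTCATAGTAGTAAAA
Frame +1: TTT TAC TAC TAT GAA CCC ATC GTG GAC TCT ACA CTT ATG ATG AGC CCA TGT ATA — no ATG→stop ORF.
Frame +2: TTT ACT ACT ATG AAC CCA TCG TGG ACT CTA CAC TTA TGA TGA GCC CAT GTA — ATG at 11, stop TGA at 38 → 30 nt.
Frame +3: TTA CTA CTA TGA ACC CAT CGT GGA CTC TAC ACT TAT GAT GAG CCC ATG TAT — no ATG→stop ORF.
Frame -1: TAT ACA TGG GCT CAT CAT AAG TGT AGA GTC CAC GAT GGG TTC ATA GTA GTA AAA — no ATG→stop ORF.
Frame -2: ATA CAT GGG CTC ATC ATA AGT GTA GAG TCC ACG ATG GGT TCA TAG TAG TAA — ATG at 35, stop TAG at 44 → 12 nt.
Frame -3: TAC ATG GGC TCA TCA TAA GTG TAG AGT CCA CGA TGG GTT CAT AGT AGT AAA — ATG at 6, stop TAA at 18 → 15 nt.
Longest ORF is 30 nt in frame +2 (positions 11–40).

+2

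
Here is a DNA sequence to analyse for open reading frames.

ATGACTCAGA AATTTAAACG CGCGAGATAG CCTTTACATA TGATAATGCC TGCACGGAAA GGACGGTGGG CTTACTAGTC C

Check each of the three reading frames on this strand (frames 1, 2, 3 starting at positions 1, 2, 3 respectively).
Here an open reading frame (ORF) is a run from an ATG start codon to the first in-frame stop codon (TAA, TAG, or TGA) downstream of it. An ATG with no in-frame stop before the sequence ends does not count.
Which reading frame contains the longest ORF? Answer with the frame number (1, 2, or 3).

1

Frame 1: ATG ACT CAG AAA TTT AAA CGC GCG AGA TAG CCT TTA CAT ATG ATA ATG CCT GCA CGG AAA GGA CGG TGG GCT TAC TAG TCC — ATG at 1, stop TAG at 28 → 30 nt; ATG at 40, stop TAG at 76 → 39 nt; ATG at 46, stop TAG at 76 → 33 nt.
Frame 2: TGA CTC AGA AAT TTA AAC GCG CGA GAT AGC CTT TAC ATA TGA TAA TGC CTG CAC GGA AAG GAC GGT GGG CTT ACT AGT — no ATG→stop ORF.
Frame 3: GAC TCA GAA ATT TAA ACG CGC GAG ATA GCC TTT ACA TAT GAT AAT GCC TGC ACG GAA AGG ACG GTG GGC TTA CTA GTC — no ATG→stop ORF.
Longest ORF is 39 nt in frame 1 (positions 40–78).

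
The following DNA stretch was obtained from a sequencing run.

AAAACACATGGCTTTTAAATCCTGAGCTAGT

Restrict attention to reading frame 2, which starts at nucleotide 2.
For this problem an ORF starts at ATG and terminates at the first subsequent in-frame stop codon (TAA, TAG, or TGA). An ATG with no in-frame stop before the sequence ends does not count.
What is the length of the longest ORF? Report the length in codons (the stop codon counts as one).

6

Frame 2: AAA CAC ATG GCT TTT AAA TCC TGA GCT AGT — ATG at 8, stop TGA at 23 → 18 nt.
Longest: frame 2, positions 8–25, 18 nt = 6 codons = 5 aa. → 6 codons.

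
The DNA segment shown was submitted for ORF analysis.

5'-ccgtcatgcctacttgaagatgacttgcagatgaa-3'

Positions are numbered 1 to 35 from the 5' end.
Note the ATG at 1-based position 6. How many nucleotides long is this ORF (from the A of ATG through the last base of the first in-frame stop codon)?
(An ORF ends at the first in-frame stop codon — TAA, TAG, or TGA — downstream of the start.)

Codons from position 6: ATG (6–8), CCT (9–11), ACT (12–14), TGA (15–17).
TGA is the first in-frame stop; ORF spans 6–17, 12 nucleotides.

12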